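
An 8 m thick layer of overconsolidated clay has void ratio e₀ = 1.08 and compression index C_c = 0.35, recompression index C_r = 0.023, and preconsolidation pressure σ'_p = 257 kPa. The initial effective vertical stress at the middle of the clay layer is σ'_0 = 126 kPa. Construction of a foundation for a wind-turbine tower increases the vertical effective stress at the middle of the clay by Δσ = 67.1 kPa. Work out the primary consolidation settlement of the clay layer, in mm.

S_c ≈ 16.4 mm

Final effective stress: σ'_f = 126 + 67.1 = 193.1 kPa.
σ'_f = 193.1 ≤ σ'_p = 257 kPa, so the clay remains overconsolidated and only the recompression index applies:
S_c = C_r·H/(1+e₀)·log₁₀(σ'_f/σ'_0) = 0.023×8/2.08×log₁₀(193.1/126)
    = 0.088463 × 0.18541 = 0.0164 m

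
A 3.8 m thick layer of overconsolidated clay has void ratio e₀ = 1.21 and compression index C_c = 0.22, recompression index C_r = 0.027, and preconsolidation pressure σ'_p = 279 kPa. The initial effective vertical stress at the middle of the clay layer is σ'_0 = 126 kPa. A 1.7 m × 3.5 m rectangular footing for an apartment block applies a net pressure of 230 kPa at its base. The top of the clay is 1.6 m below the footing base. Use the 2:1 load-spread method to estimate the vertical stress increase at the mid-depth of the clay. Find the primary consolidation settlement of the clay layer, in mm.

Mid-depth of clay below the footing base: z = 1.6 + 3.8/2 = 3.5 m.
Stress increase at mid-clay by the 2:1 spreading method:
Δσ = qBL/((B+z)(L+z)) = 230×1.7×3.5/((1.7+3.5)(3.5+3.5)) = 37.596 kPa
Final effective stress: σ'_f = 126 + 37.596 = 163.6 kPa.
σ'_f = 163.6 ≤ σ'_p = 279 kPa, so the clay remains overconsolidated and only the recompression index applies:
S_c = C_r·H/(1+e₀)·log₁₀(σ'_f/σ'_0) = 0.027×3.8/2.21×log₁₀(163.6/126)
    = 0.046427 × 0.11341 = 0.005265 m

S_c ≈ 5.27 mm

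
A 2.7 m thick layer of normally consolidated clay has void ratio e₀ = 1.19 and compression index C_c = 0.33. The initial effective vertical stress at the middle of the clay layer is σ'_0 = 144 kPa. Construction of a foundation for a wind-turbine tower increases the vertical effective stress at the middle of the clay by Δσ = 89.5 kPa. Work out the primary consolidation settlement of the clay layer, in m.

Final effective stress: σ'_f = σ'_0 + Δσ = 144 + 89.5 = 233.5 kPa.
Normally consolidated clay, so the full stress increment lies on the virgin compression line:
S_c = C_c·H/(1+e₀)·log₁₀(σ'_f/σ'_0) = 0.33×2.7/(1+1.19)×log₁₀(233.5/144)
    = 0.40685 × 0.20992 = 0.08541 m

S_c ≈ 0.0854 m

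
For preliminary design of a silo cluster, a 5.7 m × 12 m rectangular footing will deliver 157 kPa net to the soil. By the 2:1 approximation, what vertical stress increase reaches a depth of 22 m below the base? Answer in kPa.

By the 2:1 method the load spreads at 1 horizontal : 2 vertical, so at depth z the loaded area has grown by z in each plan dimension:
Δσ = qBL/((B+z)(L+z)) = 157×5.7×12/((5.7+22)(12+22)) = 11.402 kPa

Δσ_z ≈ 11.4 kPa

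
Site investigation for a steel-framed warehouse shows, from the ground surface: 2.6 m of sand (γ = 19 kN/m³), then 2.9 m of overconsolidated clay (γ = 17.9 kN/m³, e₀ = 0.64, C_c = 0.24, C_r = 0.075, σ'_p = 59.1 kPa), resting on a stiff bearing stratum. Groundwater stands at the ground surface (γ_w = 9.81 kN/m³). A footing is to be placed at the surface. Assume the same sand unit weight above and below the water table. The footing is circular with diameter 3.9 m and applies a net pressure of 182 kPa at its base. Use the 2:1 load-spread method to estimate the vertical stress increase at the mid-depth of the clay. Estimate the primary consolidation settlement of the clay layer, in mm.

Mid-depth of clay below the ground surface: z = 2.6 + 2.9/2 = 4.05 m.
Total vertical stress at mid-clay: σ_v = 19×2.6 + 17.9×1.45 = 75.355 kPa.
Pore pressure: u = 9.81×(4.05 − 0) = 39.73 kPa.
Initial effective stress: σ'_0 = σ_v − u = 75.355 − 39.73 = 35.625 kPa.
Stress increase at mid-clay by the 2:1 spreading method:
Δσ ≈ qD²/(D+z)² = 182×3.9²/(3.9+4.05)² = 43.799 kPa
Final effective stress: σ'_f = 35.625 + 43.799 = 79.424 kPa.
σ'_f = 79.424 > σ'_p = 59.1 kPa, so the stress path crosses the preconsolidation pressure — recompression up to σ'_p, then virgin compression beyond:
S_c = H/(1+e₀)·[C_r·log₁₀(σ'_p/σ'_0) + C_c·log₁₀(σ'_f/σ'_p)]
    = 2.9/1.64 × [0.075×log₁₀(59.1/35.625) + 0.24×log₁₀(79.424/59.1)]
    = 1.7683 × [0.016487 + 0.030807] = 0.08363 m

S_c ≈ 83.6 mm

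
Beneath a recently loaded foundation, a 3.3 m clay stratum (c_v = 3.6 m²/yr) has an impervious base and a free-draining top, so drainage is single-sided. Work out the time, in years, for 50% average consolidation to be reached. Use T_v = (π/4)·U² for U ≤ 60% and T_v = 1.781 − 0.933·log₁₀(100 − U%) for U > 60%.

t ≈ 0.594 years

Drainage path length: H_d = H = 3.3 m (single drainage).
U ≤ 60%: T_v = (π/4)·U² = (π/4)×0.5² = 0.19635.
t = T_v·H_d²/c_v = 0.19635×3.3²/3.6 = 0.594 years.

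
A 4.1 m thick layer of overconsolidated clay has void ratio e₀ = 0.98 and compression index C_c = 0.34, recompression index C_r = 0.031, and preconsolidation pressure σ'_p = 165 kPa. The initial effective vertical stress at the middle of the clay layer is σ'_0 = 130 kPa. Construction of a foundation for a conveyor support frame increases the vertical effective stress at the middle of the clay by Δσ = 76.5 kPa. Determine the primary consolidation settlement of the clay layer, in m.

Final effective stress: σ'_f = 130 + 76.5 = 206.5 kPa.
σ'_f = 206.5 > σ'_p = 165 kPa, so the stress path crosses the preconsolidation pressure — recompression up to σ'_p, then virgin compression beyond:
S_c = H/(1+e₀)·[C_r·log₁₀(σ'_p/σ'_0) + C_c·log₁₀(σ'_f/σ'_p)]
    = 4.1/1.98 × [0.031×log₁₀(165/130) + 0.34×log₁₀(206.5/165)]
    = 2.0707 × [0.0032098 + 0.033128] = 0.07524 m

S_c ≈ 0.0752 m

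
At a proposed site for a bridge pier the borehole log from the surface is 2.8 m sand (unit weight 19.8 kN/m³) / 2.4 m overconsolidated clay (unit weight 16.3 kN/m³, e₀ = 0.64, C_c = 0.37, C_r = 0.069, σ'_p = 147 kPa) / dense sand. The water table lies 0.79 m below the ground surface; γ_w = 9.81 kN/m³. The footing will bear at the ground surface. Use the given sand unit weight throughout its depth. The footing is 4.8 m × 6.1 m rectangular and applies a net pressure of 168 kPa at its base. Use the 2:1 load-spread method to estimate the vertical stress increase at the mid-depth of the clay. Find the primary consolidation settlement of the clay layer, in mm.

Mid-depth of clay below the ground surface: z = 2.8 + 2.4/2 = 4 m.
Total vertical stress at mid-clay: σ_v = 19.8×2.8 + 16.3×1.2 = 75 kPa.
Pore pressure: u = 9.81×(4 − 0.79) = 31.49 kPa.
Initial effective stress: σ'_0 = σ_v − u = 75 − 31.49 = 43.51 kPa.
Stress increase at mid-clay by the 2:1 spreading method:
Δσ = qBL/((B+z)(L+z)) = 168×4.8×6.1/((4.8+4)(6.1+4)) = 55.345 kPa
Final effective stress: σ'_f = 43.51 + 55.345 = 98.855 kPa.
σ'_f = 98.855 ≤ σ'_p = 147 kPa, so the clay remains overconsolidated and only the recompression index applies:
S_c = C_r·H/(1+e₀)·log₁₀(σ'_f/σ'_0) = 0.069×2.4/1.64×log₁₀(98.855/43.51)
    = 0.10097 × 0.35641 = 0.03599 m

S_c ≈ 36 mm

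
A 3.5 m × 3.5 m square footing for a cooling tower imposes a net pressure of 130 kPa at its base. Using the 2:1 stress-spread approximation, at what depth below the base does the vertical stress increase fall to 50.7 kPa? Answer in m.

2:1 spreading — at depth z the loaded area has grown by z in each plan dimension:
qB²/(B+z)² = Δσ_z ⇒ z = B(√(q/Δσ_z) − 1) = 3.5×(√(130/50.7) − 1) = 2.104 m

z ≈ 2.1 m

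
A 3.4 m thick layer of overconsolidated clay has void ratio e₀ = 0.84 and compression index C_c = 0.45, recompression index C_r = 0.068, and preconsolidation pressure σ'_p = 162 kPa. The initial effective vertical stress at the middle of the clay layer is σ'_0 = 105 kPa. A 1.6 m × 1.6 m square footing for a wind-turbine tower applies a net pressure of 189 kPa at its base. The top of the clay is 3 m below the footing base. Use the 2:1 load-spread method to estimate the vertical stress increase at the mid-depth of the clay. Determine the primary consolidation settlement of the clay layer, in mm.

S_c ≈ 5.99 mm

Mid-depth of clay below the footing base: z = 3 + 3.4/2 = 4.7 m.
Stress increase at mid-clay by the 2:1 spreading method:
Δσ = qBL/((B+z)(L+z)) = 189×1.6×1.6/((1.6+4.7)(1.6+4.7)) = 12.19 kPa
Final effective stress: σ'_f = 105 + 12.19 = 117.19 kPa.
σ'_f = 117.19 ≤ σ'_p = 162 kPa, so the clay remains overconsolidated and only the recompression index applies:
S_c = C_r·H/(1+e₀)·log₁₀(σ'_f/σ'_0) = 0.068×3.4/1.84×log₁₀(117.19/105)
    = 0.12565 × 0.047701 = 0.005994 m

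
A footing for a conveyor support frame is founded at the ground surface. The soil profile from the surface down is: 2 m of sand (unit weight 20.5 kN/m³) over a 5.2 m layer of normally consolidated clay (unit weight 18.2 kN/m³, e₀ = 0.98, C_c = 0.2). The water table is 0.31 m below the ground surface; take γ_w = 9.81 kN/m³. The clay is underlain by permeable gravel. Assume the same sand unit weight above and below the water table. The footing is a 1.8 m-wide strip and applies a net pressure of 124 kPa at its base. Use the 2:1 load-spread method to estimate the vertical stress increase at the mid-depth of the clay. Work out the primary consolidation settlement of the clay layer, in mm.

Mid-depth of clay below the ground surface: z = 2 + 5.2/2 = 4.6 m.
Total vertical stress at mid-clay: σ_v = 20.5×2 + 18.2×2.6 = 88.32 kPa.
Pore pressure: u = 9.81×(4.6 − 0.31) = 42.085 kPa.
Initial effective stress: σ'_0 = σ_v − u = 88.32 − 42.085 = 46.235 kPa.
Stress increase at mid-clay by the 2:1 spreading method:
Δσ = qB/(B+z) = 124×1.8/(1.8+4.6) = 34.875 kPa
Final effective stress: σ'_f = σ'_0 + Δσ = 46.235 + 34.875 = 81.11 kPa.
Normally consolidated clay, so the full stress increment lies on the virgin compression line:
S_c = C_c·H/(1+e₀)·log₁₀(σ'_f/σ'_0) = 0.2×5.2/(1+0.98)×log₁₀(81.11/46.235)
    = 0.52525 × 0.2441 = 0.1282 m

S_c ≈ 128 mm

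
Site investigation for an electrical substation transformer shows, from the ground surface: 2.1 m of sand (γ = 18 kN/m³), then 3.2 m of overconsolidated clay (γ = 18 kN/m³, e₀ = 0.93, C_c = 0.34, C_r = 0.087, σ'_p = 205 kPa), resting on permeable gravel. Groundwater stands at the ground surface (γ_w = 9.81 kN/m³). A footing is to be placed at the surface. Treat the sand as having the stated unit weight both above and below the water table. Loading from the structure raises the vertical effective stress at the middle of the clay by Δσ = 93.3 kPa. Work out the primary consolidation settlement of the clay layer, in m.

S_c ≈ 0.0881 m

Mid-depth of clay below the ground surface: z = 2.1 + 3.2/2 = 3.7 m.
Total vertical stress at mid-clay: σ_v = 18×2.1 + 18×1.6 = 66.6 kPa.
Pore pressure: u = 9.81×(3.7 − 0) = 36.297 kPa.
Initial effective stress: σ'_0 = σ_v − u = 66.6 − 36.297 = 30.303 kPa.
Final effective stress: σ'_f = 30.303 + 93.3 = 123.6 kPa.
σ'_f = 123.6 ≤ σ'_p = 205 kPa, so the clay remains overconsolidated and only the recompression index applies:
S_c = C_r·H/(1+e₀)·log₁₀(σ'_f/σ'_0) = 0.087×3.2/1.93×log₁₀(123.6/30.303)
    = 0.14425 × 0.61053 = 0.08807 m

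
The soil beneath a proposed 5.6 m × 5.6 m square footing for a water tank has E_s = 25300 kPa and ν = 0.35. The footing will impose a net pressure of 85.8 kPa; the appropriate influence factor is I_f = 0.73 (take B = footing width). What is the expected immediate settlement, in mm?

S_e ≈ 12.2 mm

Immediate (elastic) settlement: S_e = q·B·(1−ν²)/E_s · I_f.
S_e = 85.8 × 5.6 × (1 − 0.35²) / 25300 × 0.73
    = 85.8 × 5.6 × 0.8775 / 25300 × 0.73
    = 0.01217 m = 12.17 mm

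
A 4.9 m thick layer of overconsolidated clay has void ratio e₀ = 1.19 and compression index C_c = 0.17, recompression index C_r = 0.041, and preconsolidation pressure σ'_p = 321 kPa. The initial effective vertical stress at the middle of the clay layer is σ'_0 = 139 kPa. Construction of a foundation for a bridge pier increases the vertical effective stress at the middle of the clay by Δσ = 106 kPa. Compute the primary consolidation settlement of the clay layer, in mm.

S_c ≈ 22.6 mm

Final effective stress: σ'_f = 139 + 106 = 245 kPa.
σ'_f = 245 ≤ σ'_p = 321 kPa, so the clay remains overconsolidated and only the recompression index applies:
S_c = C_r·H/(1+e₀)·log₁₀(σ'_f/σ'_0) = 0.041×4.9/2.19×log₁₀(245/139)
    = 0.091733 × 0.24615 = 0.02258 m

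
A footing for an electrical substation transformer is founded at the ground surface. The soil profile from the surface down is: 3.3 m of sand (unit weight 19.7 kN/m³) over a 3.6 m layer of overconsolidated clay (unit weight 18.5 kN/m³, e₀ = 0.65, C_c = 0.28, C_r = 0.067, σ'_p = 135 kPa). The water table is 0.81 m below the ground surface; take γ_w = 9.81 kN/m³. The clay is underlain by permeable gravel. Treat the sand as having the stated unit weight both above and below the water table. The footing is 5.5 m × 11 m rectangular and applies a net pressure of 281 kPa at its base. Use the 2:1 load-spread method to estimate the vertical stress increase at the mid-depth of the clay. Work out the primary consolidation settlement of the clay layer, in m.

Mid-depth of clay below the ground surface: z = 3.3 + 3.6/2 = 5.1 m.
Total vertical stress at mid-clay: σ_v = 19.7×3.3 + 18.5×1.8 = 98.31 kPa.
Pore pressure: u = 9.81×(5.1 − 0.81) = 42.085 kPa.
Initial effective stress: σ'_0 = σ_v − u = 98.31 − 42.085 = 56.225 kPa.
Stress increase at mid-clay by the 2:1 spreading method:
Δσ = qBL/((B+z)(L+z)) = 281×5.5×11/((5.5+5.1)(11+5.1)) = 99.616 kPa
Final effective stress: σ'_f = 56.225 + 99.616 = 155.84 kPa.
σ'_f = 155.84 > σ'_p = 135 kPa, so the stress path crosses the preconsolidation pressure — recompression up to σ'_p, then virgin compression beyond:
S_c = H/(1+e₀)·[C_r·log₁₀(σ'_p/σ'_0) + C_c·log₁₀(σ'_f/σ'_p)]
    = 3.6/1.65 × [0.067×log₁₀(135/56.225) + 0.28×log₁₀(155.84/135)]
    = 2.1818 × [0.025487 + 0.017457] = 0.0937 m

S_c ≈ 0.0937 m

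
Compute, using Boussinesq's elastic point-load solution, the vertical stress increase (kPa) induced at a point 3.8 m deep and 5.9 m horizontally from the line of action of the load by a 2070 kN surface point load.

Δσ_z ≈ 3.19 kPa

Boussinesq vertical stress below a point load on an elastic half-space:
Δσ_z = 3P/(2πz²) · [1 + (r/z)²]^(−5/2)
r/z = 5.9/3.8 = 1.5526; [1+(r/z)²]^(−5/2) = 0.046548.
Δσ_z = 3×2070/(2π×3.8²) × 0.046548 = 68.445 × 0.046548 = 3.186 kPa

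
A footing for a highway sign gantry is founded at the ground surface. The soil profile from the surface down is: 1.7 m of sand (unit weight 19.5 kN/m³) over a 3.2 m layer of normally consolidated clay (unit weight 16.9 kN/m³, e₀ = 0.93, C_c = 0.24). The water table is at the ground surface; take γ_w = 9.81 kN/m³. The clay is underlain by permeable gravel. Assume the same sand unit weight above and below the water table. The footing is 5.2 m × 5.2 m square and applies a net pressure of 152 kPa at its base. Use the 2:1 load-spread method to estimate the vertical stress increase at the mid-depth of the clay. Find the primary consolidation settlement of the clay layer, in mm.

S_c ≈ 192 mm

Mid-depth of clay below the ground surface: z = 1.7 + 3.2/2 = 3.3 m.
Total vertical stress at mid-clay: σ_v = 19.5×1.7 + 16.9×1.6 = 60.19 kPa.
Pore pressure: u = 9.81×(3.3 − 0) = 32.373 kPa.
Initial effective stress: σ'_0 = σ_v − u = 60.19 − 32.373 = 27.817 kPa.
Stress increase at mid-clay by the 2:1 spreading method:
Δσ = qBL/((B+z)(L+z)) = 152×5.2×5.2/((5.2+3.3)(5.2+3.3)) = 56.887 kPa
Final effective stress: σ'_f = σ'_0 + Δσ = 27.817 + 56.887 = 84.704 kPa.
Normally consolidated clay, so the full stress increment lies on the virgin compression line:
S_c = C_c·H/(1+e₀)·log₁₀(σ'_f/σ'_0) = 0.24×3.2/(1+0.93)×log₁₀(84.704/27.817)
    = 0.39793 × 0.48359 = 0.1924 m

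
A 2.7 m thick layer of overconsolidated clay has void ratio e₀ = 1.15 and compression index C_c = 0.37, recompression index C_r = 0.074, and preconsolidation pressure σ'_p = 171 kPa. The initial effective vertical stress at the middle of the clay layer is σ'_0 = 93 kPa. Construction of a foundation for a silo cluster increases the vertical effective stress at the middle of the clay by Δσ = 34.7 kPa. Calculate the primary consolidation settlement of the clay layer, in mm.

Final effective stress: σ'_f = 93 + 34.7 = 127.7 kPa.
σ'_f = 127.7 ≤ σ'_p = 171 kPa, so the clay remains overconsolidated and only the recompression index applies:
S_c = C_r·H/(1+e₀)·log₁₀(σ'_f/σ'_0) = 0.074×2.7/2.15×log₁₀(127.7/93)
    = 0.092929 × 0.13771 = 0.0128 m

S_c ≈ 12.8 mm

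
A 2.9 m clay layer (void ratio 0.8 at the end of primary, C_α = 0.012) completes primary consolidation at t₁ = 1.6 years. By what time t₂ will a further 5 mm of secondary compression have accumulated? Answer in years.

S_s = C_α·H/(1+e_p)·log₁₀(t₂/t₁) ⇒ log₁₀(t₂/t₁) = S_s·(1+e_p)/(C_α·H).
log₁₀(t₂/t₁) = 0.005 × (1+0.8) / (0.012×2.9) = 0.2586
t₂ = t₁ × 10^0.2586 = 1.6 × 1.814 = 2.902 years

t₂ ≈ 2.9 years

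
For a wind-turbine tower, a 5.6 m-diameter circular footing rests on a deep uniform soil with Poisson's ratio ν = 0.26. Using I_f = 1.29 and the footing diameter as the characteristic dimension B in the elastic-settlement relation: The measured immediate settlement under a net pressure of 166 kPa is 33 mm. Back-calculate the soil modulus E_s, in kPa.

S_e = q·B·(1−ν²)/E_s · I_f  ⇒  E_s = q·B·(1−ν²)·I_f / S_e.
E_s = 166 × 5.6 × 0.9324 × 1.29 / 0.033 = 33880 kPa

E_s ≈ 33900 kPa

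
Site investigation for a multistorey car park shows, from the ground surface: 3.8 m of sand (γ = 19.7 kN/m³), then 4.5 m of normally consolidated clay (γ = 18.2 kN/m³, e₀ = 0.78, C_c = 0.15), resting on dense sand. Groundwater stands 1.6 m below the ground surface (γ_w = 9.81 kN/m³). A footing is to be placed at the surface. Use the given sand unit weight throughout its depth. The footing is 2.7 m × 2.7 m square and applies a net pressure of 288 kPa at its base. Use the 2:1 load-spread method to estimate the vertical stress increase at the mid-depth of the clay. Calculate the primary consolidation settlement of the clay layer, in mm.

Mid-depth of clay below the ground surface: z = 3.8 + 4.5/2 = 6.05 m.
Total vertical stress at mid-clay: σ_v = 19.7×3.8 + 18.2×2.25 = 115.81 kPa.
Pore pressure: u = 9.81×(6.05 − 1.6) = 43.655 kPa.
Initial effective stress: σ'_0 = σ_v − u = 115.81 − 43.655 = 72.155 kPa.
Stress increase at mid-clay by the 2:1 spreading method:
Δσ = qBL/((B+z)(L+z)) = 288×2.7×2.7/((2.7+6.05)(2.7+6.05)) = 27.422 kPa
Final effective stress: σ'_f = σ'_0 + Δσ = 72.155 + 27.422 = 99.577 kPa.
Normally consolidated clay, so the full stress increment lies on the virgin compression line:
S_c = C_c·H/(1+e₀)·log₁₀(σ'_f/σ'_0) = 0.15×4.5/(1+0.78)×log₁₀(99.577/72.155)
    = 0.37921 × 0.13989 = 0.05305 m

S_c ≈ 53 mm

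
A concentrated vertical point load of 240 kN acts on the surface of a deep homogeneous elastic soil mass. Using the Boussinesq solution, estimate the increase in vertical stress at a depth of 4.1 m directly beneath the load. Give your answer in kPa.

Boussinesq vertical stress below a point load on an elastic half-space:
Δσ_z = 3P/(2πz²) · [1 + (r/z)²]^(−5/2)
r/z = 0/4.1 = 0; [1+(r/z)²]^(−5/2) = 1.
Δσ_z = 3×240/(2π×4.1²) × 1 = 6.8169 × 1 = 6.817 kPa

Δσ_z ≈ 6.82 kPa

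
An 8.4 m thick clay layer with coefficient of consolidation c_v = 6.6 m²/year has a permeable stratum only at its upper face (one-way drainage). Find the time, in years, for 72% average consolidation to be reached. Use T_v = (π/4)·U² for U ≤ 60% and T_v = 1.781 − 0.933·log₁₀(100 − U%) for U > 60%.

t ≈ 4.61 years

Drainage path length: H_d = H = 8.4 m (single drainage).
U > 60%: T_v = 1.781 − 0.933·log₁₀(100 − 72) = 0.4308.
t = T_v·H_d²/c_v = 0.4308×8.4²/6.6 = 4.606 years.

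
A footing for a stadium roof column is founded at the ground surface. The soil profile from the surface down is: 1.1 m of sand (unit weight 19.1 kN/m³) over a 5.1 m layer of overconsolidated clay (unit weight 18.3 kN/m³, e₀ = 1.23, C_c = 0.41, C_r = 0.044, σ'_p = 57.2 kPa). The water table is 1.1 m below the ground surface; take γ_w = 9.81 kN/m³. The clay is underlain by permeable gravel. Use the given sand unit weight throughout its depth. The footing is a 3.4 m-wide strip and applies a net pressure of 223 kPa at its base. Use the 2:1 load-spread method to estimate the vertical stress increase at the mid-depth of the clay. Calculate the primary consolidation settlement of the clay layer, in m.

S_c ≈ 0.406 m

Mid-depth of clay below the ground surface: z = 1.1 + 5.1/2 = 3.65 m.
Total vertical stress at mid-clay: σ_v = 19.1×1.1 + 18.3×2.55 = 67.675 kPa.
Pore pressure: u = 9.81×(3.65 − 1.1) = 25.015 kPa.
Initial effective stress: σ'_0 = σ_v − u = 67.675 − 25.015 = 42.66 kPa.
Stress increase at mid-clay by the 2:1 spreading method:
Δσ = qB/(B+z) = 223×3.4/(3.4+3.65) = 107.55 kPa
Final effective stress: σ'_f = 42.66 + 107.55 = 150.21 kPa.
σ'_f = 150.21 > σ'_p = 57.2 kPa, so the stress path crosses the preconsolidation pressure — recompression up to σ'_p, then virgin compression beyond:
S_c = H/(1+e₀)·[C_r·log₁₀(σ'_p/σ'_0) + C_c·log₁₀(σ'_f/σ'_p)]
    = 5.1/2.23 × [0.044×log₁₀(57.2/42.66) + 0.41×log₁₀(150.21/57.2)]
    = 2.287 × [0.0056045 + 0.17191] = 0.406 m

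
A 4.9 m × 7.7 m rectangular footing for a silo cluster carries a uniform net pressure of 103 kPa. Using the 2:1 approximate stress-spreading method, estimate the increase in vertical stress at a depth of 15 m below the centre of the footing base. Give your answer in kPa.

Δσ_z ≈ 8.6 kPa

By the 2:1 method the load spreads at 1 horizontal : 2 vertical, so at depth z the loaded area has grown by z in each plan dimension:
Δσ = qBL/((B+z)(L+z)) = 103×4.9×7.7/((4.9+15)(7.7+15)) = 8.6029 kPa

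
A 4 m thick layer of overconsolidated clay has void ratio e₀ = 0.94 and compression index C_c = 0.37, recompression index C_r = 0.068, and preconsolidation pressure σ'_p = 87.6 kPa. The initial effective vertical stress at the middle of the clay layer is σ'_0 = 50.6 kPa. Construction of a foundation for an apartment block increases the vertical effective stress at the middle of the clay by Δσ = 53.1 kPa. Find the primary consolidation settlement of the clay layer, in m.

Final effective stress: σ'_f = 50.6 + 53.1 = 103.7 kPa.
σ'_f = 103.7 > σ'_p = 87.6 kPa, so the stress path crosses the preconsolidation pressure — recompression up to σ'_p, then virgin compression beyond:
S_c = H/(1+e₀)·[C_r·log₁₀(σ'_p/σ'_0) + C_c·log₁₀(σ'_f/σ'_p)]
    = 4/1.94 × [0.068×log₁₀(87.6/50.6) + 0.37×log₁₀(103.7/87.6)]
    = 2.0619 × [0.016208 + 0.027112] = 0.08932 m

S_c ≈ 0.0893 m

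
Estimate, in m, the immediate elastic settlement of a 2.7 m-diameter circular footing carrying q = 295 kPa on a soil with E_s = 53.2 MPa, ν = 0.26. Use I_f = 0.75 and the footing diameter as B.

Immediate (elastic) settlement: S_e = q·B·(1−ν²)/E_s · I_f.
E_s = 53.2 MPa = 53200 kPa.
S_e = 295 × 2.7 × (1 − 0.26²) / 53200 × 0.75
    = 295 × 2.7 × 0.9324 / 53200 × 0.75
    = 0.01047 m

S_e ≈ 0.0105 m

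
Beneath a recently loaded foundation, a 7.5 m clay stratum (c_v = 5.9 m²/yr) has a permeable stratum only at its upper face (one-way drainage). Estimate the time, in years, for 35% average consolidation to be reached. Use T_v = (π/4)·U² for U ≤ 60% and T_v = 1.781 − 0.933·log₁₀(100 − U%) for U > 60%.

t ≈ 0.917 years

Drainage path length: H_d = H = 7.5 m (single drainage).
U ≤ 60%: T_v = (π/4)·U² = (π/4)×0.35² = 0.096211.
t = T_v·H_d²/c_v = 0.096211×7.5²/5.9 = 0.9173 years.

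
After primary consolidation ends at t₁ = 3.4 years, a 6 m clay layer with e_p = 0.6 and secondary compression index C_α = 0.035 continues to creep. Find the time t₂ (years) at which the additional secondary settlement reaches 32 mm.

t₂ ≈ 5.96 years

S_s = C_α·H/(1+e_p)·log₁₀(t₂/t₁) ⇒ log₁₀(t₂/t₁) = S_s·(1+e_p)/(C_α·H).
log₁₀(t₂/t₁) = 0.032 × (1+0.6) / (0.035×6) = 0.2438
t₂ = t₁ × 10^0.2438 = 3.4 × 1.753 = 5.961 years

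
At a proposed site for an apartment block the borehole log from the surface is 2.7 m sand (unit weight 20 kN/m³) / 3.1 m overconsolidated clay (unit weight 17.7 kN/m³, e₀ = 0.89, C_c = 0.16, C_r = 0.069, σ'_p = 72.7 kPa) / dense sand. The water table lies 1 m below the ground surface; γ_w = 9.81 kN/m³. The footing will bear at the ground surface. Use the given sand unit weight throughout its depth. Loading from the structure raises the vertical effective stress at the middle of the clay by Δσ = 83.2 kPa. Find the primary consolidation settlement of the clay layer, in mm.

Mid-depth of clay below the ground surface: z = 2.7 + 3.1/2 = 4.25 m.
Total vertical stress at mid-clay: σ_v = 20×2.7 + 17.7×1.55 = 81.435 kPa.
Pore pressure: u = 9.81×(4.25 − 1) = 31.883 kPa.
Initial effective stress: σ'_0 = σ_v − u = 81.435 − 31.883 = 49.552 kPa.
Final effective stress: σ'_f = 49.552 + 83.2 = 132.75 kPa.
σ'_f = 132.75 > σ'_p = 72.7 kPa, so the stress path crosses the preconsolidation pressure — recompression up to σ'_p, then virgin compression beyond:
S_c = H/(1+e₀)·[C_r·log₁₀(σ'_p/σ'_0) + C_c·log₁₀(σ'_f/σ'_p)]
    = 3.1/1.89 × [0.069×log₁₀(72.7/49.552) + 0.16×log₁₀(132.75/72.7)]
    = 1.6402 × [0.011487 + 0.04184] = 0.08747 m

S_c ≈ 87.5 mm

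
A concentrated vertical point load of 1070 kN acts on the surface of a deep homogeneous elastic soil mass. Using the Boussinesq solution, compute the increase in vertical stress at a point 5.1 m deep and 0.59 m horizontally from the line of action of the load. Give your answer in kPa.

Boussinesq vertical stress below a point load on an elastic half-space:
Δσ_z = 3P/(2πz²) · [1 + (r/z)²]^(−5/2)
r/z = 0.59/5.1 = 0.11569; [1+(r/z)²]^(−5/2) = 0.96731.
Δσ_z = 3×1070/(2π×5.1²) × 0.96731 = 19.642 × 0.96731 = 19 kPa

Δσ_z ≈ 19 kPa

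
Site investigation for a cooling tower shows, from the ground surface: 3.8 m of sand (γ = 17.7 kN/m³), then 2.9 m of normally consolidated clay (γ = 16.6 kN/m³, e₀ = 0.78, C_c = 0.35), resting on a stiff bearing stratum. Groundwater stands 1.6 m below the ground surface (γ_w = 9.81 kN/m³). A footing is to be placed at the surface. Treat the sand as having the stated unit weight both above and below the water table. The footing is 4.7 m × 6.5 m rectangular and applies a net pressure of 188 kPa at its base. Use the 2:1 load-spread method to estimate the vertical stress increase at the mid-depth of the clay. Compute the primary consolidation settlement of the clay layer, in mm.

S_c ≈ 157 mm

Mid-depth of clay below the ground surface: z = 3.8 + 2.9/2 = 5.25 m.
Total vertical stress at mid-clay: σ_v = 17.7×3.8 + 16.6×1.45 = 91.33 kPa.
Pore pressure: u = 9.81×(5.25 − 1.6) = 35.806 kPa.
Initial effective stress: σ'_0 = σ_v − u = 91.33 − 35.806 = 55.524 kPa.
Stress increase at mid-clay by the 2:1 spreading method:
Δσ = qBL/((B+z)(L+z)) = 188×4.7×6.5/((4.7+5.25)(6.5+5.25)) = 49.126 kPa
Final effective stress: σ'_f = σ'_0 + Δσ = 55.524 + 49.126 = 104.65 kPa.
Normally consolidated clay, so the full stress increment lies on the virgin compression line:
S_c = C_c·H/(1+e₀)·log₁₀(σ'_f/σ'_0) = 0.35×2.9/(1+0.78)×log₁₀(104.65/55.524)
    = 0.57022 × 0.27526 = 0.157 m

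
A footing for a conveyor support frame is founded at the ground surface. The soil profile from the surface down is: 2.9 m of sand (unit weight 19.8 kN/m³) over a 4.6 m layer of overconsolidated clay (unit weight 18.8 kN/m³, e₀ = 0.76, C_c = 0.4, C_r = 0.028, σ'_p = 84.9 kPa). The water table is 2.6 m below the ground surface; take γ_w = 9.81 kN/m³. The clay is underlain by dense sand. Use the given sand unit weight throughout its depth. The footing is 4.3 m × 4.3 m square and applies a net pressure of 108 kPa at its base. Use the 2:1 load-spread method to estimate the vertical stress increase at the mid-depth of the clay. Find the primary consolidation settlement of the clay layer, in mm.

Mid-depth of clay below the ground surface: z = 2.9 + 4.6/2 = 5.2 m.
Total vertical stress at mid-clay: σ_v = 19.8×2.9 + 18.8×2.3 = 100.66 kPa.
Pore pressure: u = 9.81×(5.2 − 2.6) = 25.506 kPa.
Initial effective stress: σ'_0 = σ_v − u = 100.66 − 25.506 = 75.154 kPa.
Stress increase at mid-clay by the 2:1 spreading method:
Δσ = qBL/((B+z)(L+z)) = 108×4.3×4.3/((4.3+5.2)(4.3+5.2)) = 22.127 kPa
Final effective stress: σ'_f = 75.154 + 22.127 = 97.281 kPa.
σ'_f = 97.281 > σ'_p = 84.9 kPa, so the stress path crosses the preconsolidation pressure — recompression up to σ'_p, then virgin compression beyond:
S_c = H/(1+e₀)·[C_r·log₁₀(σ'_p/σ'_0) + C_c·log₁₀(σ'_f/σ'_p)]
    = 4.6/1.76 × [0.028×log₁₀(84.9/75.154) + 0.4×log₁₀(97.281/84.9)]
    = 2.6136 × [0.0014828 + 0.023648] = 0.06568 m

S_c ≈ 65.7 mm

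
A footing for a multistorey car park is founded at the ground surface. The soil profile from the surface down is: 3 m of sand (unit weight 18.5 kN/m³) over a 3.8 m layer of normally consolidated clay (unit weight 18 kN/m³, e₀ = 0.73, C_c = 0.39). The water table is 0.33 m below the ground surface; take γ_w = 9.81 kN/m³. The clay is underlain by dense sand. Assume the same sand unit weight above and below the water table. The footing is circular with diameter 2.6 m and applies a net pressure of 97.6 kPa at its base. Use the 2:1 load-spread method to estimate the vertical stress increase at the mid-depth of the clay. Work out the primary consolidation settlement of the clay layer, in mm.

Mid-depth of clay below the ground surface: z = 3 + 3.8/2 = 4.9 m.
Total vertical stress at mid-clay: σ_v = 18.5×3 + 18×1.9 = 89.7 kPa.
Pore pressure: u = 9.81×(4.9 − 0.33) = 44.832 kPa.
Initial effective stress: σ'_0 = σ_v − u = 89.7 − 44.832 = 44.868 kPa.
Stress increase at mid-clay by the 2:1 spreading method:
Δσ ≈ qD²/(D+z)² = 97.6×2.6²/(2.6+4.9)² = 11.729 kPa
Final effective stress: σ'_f = σ'_0 + Δσ = 44.868 + 11.729 = 56.597 kPa.
Normally consolidated clay, so the full stress increment lies on the virgin compression line:
S_c = C_c·H/(1+e₀)·log₁₀(σ'_f/σ'_0) = 0.39×3.8/(1+0.73)×log₁₀(56.597/44.868)
    = 0.85665 × 0.10086 = 0.0864 m

S_c ≈ 86.4 mm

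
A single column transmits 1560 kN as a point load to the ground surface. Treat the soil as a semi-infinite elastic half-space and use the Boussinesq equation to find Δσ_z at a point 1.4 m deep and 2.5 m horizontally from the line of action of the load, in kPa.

Boussinesq vertical stress below a point load on an elastic half-space:
Δσ_z = 3P/(2πz²) · [1 + (r/z)²]^(−5/2)
r/z = 2.5/1.4 = 1.7857; [1+(r/z)²]^(−5/2) = 0.027847.
Δσ_z = 3×1560/(2π×1.4²) × 0.027847 = 380.02 × 0.027847 = 10.58 kPa

Δσ_z ≈ 10.6 kPa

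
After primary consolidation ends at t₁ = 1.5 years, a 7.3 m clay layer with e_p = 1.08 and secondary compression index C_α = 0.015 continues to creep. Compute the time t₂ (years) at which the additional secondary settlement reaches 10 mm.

S_s = C_α·H/(1+e_p)·log₁₀(t₂/t₁) ⇒ log₁₀(t₂/t₁) = S_s·(1+e_p)/(C_α·H).
log₁₀(t₂/t₁) = 0.01 × (1+1.08) / (0.015×7.3) = 0.19
t₂ = t₁ × 10^0.19 = 1.5 × 1.549 = 2.323 years

t₂ ≈ 2.32 years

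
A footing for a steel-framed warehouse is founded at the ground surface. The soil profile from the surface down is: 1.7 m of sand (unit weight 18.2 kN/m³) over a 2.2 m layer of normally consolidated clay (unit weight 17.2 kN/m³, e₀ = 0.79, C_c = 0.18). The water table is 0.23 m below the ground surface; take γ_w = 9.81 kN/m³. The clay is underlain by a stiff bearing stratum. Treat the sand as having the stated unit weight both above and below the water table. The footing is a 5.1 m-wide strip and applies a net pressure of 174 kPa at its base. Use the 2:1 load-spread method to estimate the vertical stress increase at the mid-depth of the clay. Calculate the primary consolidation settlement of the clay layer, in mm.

Mid-depth of clay below the ground surface: z = 1.7 + 2.2/2 = 2.8 m.
Total vertical stress at mid-clay: σ_v = 18.2×1.7 + 17.2×1.1 = 49.86 kPa.
Pore pressure: u = 9.81×(2.8 − 0.23) = 25.212 kPa.
Initial effective stress: σ'_0 = σ_v − u = 49.86 − 25.212 = 24.648 kPa.
Stress increase at mid-clay by the 2:1 spreading method:
Δσ = qB/(B+z) = 174×5.1/(5.1+2.8) = 112.33 kPa
Final effective stress: σ'_f = σ'_0 + Δσ = 24.648 + 112.33 = 136.98 kPa.
Normally consolidated clay, so the full stress increment lies on the virgin compression line:
S_c = C_c·H/(1+e₀)·log₁₀(σ'_f/σ'_0) = 0.18×2.2/(1+0.79)×log₁₀(136.98/24.648)
    = 0.22123 × 0.74488 = 0.1648 m

S_c ≈ 165 mm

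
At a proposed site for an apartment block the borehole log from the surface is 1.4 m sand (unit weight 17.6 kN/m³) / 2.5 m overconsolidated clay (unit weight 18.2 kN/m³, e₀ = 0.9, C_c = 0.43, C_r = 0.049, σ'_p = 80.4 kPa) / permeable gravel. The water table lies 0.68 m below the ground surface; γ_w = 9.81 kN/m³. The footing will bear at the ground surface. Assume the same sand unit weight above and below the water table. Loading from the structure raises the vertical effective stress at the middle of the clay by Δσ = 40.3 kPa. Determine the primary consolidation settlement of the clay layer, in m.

Mid-depth of clay below the ground surface: z = 1.4 + 2.5/2 = 2.65 m.
Total vertical stress at mid-clay: σ_v = 17.6×1.4 + 18.2×1.25 = 47.39 kPa.
Pore pressure: u = 9.81×(2.65 − 0.68) = 19.326 kPa.
Initial effective stress: σ'_0 = σ_v − u = 47.39 − 19.326 = 28.064 kPa.
Final effective stress: σ'_f = 28.064 + 40.3 = 68.364 kPa.
σ'_f = 68.364 ≤ σ'_p = 80.4 kPa, so the clay remains overconsolidated and only the recompression index applies:
S_c = C_r·H/(1+e₀)·log₁₀(σ'_f/σ'_0) = 0.049×2.5/1.9×log₁₀(68.364/28.064)
    = 0.064474 × 0.38668 = 0.02493 m

S_c ≈ 0.0249 m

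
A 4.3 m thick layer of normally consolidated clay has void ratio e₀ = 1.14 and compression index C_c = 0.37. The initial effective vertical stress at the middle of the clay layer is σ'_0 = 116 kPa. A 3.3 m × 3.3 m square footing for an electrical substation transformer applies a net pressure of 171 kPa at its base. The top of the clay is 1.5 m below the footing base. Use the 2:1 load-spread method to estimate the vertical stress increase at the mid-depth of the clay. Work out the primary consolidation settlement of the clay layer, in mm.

S_c ≈ 92.6 mm

Mid-depth of clay below the footing base: z = 1.5 + 4.3/2 = 3.65 m.
Stress increase at mid-clay by the 2:1 spreading method:
Δσ = qBL/((B+z)(L+z)) = 171×3.3×3.3/((3.3+3.65)(3.3+3.65)) = 38.553 kPa
Final effective stress: σ'_f = σ'_0 + Δσ = 116 + 38.553 = 154.55 kPa.
Normally consolidated clay, so the full stress increment lies on the virgin compression line:
S_c = C_c·H/(1+e₀)·log₁₀(σ'_f/σ'_0) = 0.37×4.3/(1+1.14)×log₁₀(154.55/116)
    = 0.74346 × 0.12461 = 0.09264 m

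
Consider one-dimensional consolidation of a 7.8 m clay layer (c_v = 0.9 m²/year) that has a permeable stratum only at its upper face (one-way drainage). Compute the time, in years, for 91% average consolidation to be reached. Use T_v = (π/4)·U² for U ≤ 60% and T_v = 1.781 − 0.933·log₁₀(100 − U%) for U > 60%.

Drainage path length: H_d = H = 7.8 m (single drainage).
U > 60%: T_v = 1.781 − 0.933·log₁₀(100 − 91) = 0.89069.
t = T_v·H_d²/c_v = 0.89069×7.8²/0.9 = 60.21 years.

t ≈ 60.2 years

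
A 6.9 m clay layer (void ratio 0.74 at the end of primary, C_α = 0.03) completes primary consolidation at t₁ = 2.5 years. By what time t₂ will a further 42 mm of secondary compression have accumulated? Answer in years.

S_s = C_α·H/(1+e_p)·log₁₀(t₂/t₁) ⇒ log₁₀(t₂/t₁) = S_s·(1+e_p)/(C_α·H).
log₁₀(t₂/t₁) = 0.042 × (1+0.74) / (0.03×6.9) = 0.353
t₂ = t₁ × 10^0.353 = 2.5 × 2.254 = 5.636 years

t₂ ≈ 5.64 years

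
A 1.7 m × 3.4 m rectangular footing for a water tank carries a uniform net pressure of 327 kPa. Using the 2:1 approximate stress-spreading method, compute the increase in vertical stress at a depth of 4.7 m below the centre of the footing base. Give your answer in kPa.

By the 2:1 method the load spreads at 1 horizontal : 2 vertical, so at depth z the loaded area has grown by z in each plan dimension:
Δσ = qBL/((B+z)(L+z)) = 327×1.7×3.4/((1.7+4.7)(3.4+4.7)) = 36.459 kPa

Δσ_z ≈ 36.5 kPa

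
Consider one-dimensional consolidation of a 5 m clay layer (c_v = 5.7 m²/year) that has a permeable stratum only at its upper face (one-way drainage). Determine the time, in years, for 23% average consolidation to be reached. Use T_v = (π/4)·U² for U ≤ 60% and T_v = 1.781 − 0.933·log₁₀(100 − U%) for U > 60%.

Drainage path length: H_d = H = 5 m (single drainage).
U ≤ 60%: T_v = (π/4)·U² = (π/4)×0.23² = 0.041548.
t = T_v·H_d²/c_v = 0.041548×5²/5.7 = 0.1822 years.

t ≈ 0.182 years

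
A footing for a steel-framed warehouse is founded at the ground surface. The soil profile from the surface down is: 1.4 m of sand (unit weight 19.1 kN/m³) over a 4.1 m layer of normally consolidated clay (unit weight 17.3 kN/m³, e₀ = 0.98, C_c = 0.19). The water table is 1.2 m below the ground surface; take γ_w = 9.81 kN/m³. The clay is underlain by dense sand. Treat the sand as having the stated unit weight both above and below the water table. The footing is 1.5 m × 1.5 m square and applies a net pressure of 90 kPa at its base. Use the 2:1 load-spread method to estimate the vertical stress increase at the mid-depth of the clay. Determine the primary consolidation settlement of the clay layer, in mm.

Mid-depth of clay below the ground surface: z = 1.4 + 4.1/2 = 3.45 m.
Total vertical stress at mid-clay: σ_v = 19.1×1.4 + 17.3×2.05 = 62.205 kPa.
Pore pressure: u = 9.81×(3.45 − 1.2) = 22.073 kPa.
Initial effective stress: σ'_0 = σ_v − u = 62.205 − 22.073 = 40.132 kPa.
Stress increase at mid-clay by the 2:1 spreading method:
Δσ = qBL/((B+z)(L+z)) = 90×1.5×1.5/((1.5+3.45)(1.5+3.45)) = 8.2645 kPa
Final effective stress: σ'_f = σ'_0 + Δσ = 40.132 + 8.2645 = 48.396 kPa.
Normally consolidated clay, so the full stress increment lies on the virgin compression line:
S_c = C_c·H/(1+e₀)·log₁₀(σ'_f/σ'_0) = 0.19×4.1/(1+0.98)×log₁₀(48.396/40.132)
    = 0.39343 × 0.081319 = 0.03199 m

S_c ≈ 32 mm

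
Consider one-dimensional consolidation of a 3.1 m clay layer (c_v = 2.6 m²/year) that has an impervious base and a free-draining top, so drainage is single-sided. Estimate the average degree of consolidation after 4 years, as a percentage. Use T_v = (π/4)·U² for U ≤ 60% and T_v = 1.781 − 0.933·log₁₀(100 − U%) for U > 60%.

U ≈ 94.4 %

Drainage path length: H_d = H = 3.1 m (single drainage).
T_v = c_v·t/H_d² = 2.6×4/3.1² = 1.0822.
T_v = 1.0822 corresponds to the U > 60% branch:
U = 1 − 10^((1.781 − T_v)/0.933)/100 = 0.9439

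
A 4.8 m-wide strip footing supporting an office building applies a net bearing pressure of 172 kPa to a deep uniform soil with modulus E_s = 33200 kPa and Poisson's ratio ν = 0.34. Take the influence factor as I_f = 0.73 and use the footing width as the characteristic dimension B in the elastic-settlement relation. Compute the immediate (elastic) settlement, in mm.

S_e ≈ 16.1 mm

Immediate (elastic) settlement: S_e = q·B·(1−ν²)/E_s · I_f.
S_e = 172 × 4.8 × (1 − 0.34²) / 33200 × 0.73
    = 172 × 4.8 × 0.8844 / 33200 × 0.73
    = 0.01605 m = 16.05 mm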